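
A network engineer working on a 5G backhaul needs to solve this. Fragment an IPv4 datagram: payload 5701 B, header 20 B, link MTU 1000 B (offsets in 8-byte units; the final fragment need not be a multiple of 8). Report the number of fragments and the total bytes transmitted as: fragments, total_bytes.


Max data per non-final fragment = floor((MTU - header)/8)*8 = floor((1000 - 20)/8)*8 = floor(980/8)*8 = 976 B
Final fragment needs no 8-byte alignment: it can carry up to MTU - header = 980 B
Non-final fragments needed = ceil((payload - 980) / 976) = ceil(4721/976) = ceil(4.8371) = 5
Number of fragments = 5 + 1 = 6
Fragment sizes (data): 5 * 976 B + 821 B (last, 821 <= 980 OK)
Total bytes sent = payload + n_frags * header = 5701 + 6*20 = 5701 + 120 = 5821 B

6, 5821


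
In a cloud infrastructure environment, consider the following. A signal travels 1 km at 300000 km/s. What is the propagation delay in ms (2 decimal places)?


Given: distance = 1 km, speed = 300000 km/s
Delay = distance / speed = 1 / 300000 seconds
Delay in ms = 1 * 1000 / 300000
Delay = 0.0033 ms
Rounded to 2 dp = 0.00 ms

0.00


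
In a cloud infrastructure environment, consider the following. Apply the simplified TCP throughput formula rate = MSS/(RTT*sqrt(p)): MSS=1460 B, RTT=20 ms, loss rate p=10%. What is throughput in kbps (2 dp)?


Given: MSS = 1460 bytes, RTT = 20 ms, loss = 10%
RTT in seconds = 20 / 1000 = 0.02
Loss rate = 10% = 0.1
sqrt(loss) = sqrt(0.1) = 0.316227766017
Throughput (bytes/s) = 1460 / (0.02 * 0.316227766017) = 230846.2692
Throughput (kbps) = 230846.2692 * 8 / 1000 = 1846.770154 -> 1846.77 kbps (2 dp)

1846.77


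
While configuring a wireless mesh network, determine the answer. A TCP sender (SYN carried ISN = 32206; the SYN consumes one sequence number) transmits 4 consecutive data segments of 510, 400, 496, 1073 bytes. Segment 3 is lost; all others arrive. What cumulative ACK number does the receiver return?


SYN uses sequence number 32206; first data byte = ISN + 1 = 32207.
Segment 1: SEQ = 32207, len = 510 B, covers [32207, 32716]
Segment 2: SEQ = 32717, len = 400 B, covers [32717, 33116]
Segment 3: SEQ = 33117, len = 496 B, covers [33117, 33612] [LOST]
Segment 4: SEQ = 33613, len = 1073 B, covers [33613, 34685]
In-order data received: bytes [32207, 33116] (segments 1..2).
Segment 3 missing -> gap begins at byte 33117; later segments buffered out of order.
Cumulative ACK = next expected in-order byte = 32207 + 510 + 400 = 33117

33117


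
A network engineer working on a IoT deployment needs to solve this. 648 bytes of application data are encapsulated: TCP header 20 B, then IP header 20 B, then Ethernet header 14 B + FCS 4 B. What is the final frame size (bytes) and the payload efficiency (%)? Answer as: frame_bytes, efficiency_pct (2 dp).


TCP segment = 648 + 20 = 668 B
IP packet = 668 + 20 = 688 B
Ethernet frame = 688 + 14 + 4 = 706 B
Efficiency = app / frame = 648 / 706 = 0.917847 = 91.7847% -> 91.78% (2 dp)

706, 91.78


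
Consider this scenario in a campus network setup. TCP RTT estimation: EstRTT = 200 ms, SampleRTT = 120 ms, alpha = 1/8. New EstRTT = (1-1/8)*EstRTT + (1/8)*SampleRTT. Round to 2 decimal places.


Given: EstRTT = 200 ms, SampleRTT = 120 ms, alpha = 1/8
New EstRTT = (1 - alpha) * EstRTT + alpha * SampleRTT
(7/8) * 200 = 175
(1/8) * 120 = 15
New EstRTT = 175 + 15 = 190 ms -> 190.00 ms (2 dp)

190.00


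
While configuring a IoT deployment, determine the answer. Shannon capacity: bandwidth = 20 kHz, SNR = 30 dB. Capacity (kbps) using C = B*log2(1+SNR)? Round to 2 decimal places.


Given: B = 20 kHz, SNR = 30 dB
SNR linear = 10^(30/10) = 1000
1 + SNR = 1001
log2(1001) = 9.9672262588
C = 20 * 1000 * 9.9672262588 = 199344.5252 bps
C = 199.344525 kbps -> 199.34 kbps (2 dp)

199.34


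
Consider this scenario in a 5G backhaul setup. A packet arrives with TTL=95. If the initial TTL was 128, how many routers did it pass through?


Given: initial TTL = 128, received TTL = 95
Hops = initial TTL - received TTL
Hops = 128 - 95 = 33

33


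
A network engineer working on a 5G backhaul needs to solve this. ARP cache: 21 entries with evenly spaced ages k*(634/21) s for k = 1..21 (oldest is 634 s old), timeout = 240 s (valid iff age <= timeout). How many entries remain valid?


Ages are k * 634/21 s for k = 1..21 (spacing = 30.1905 s).
Entry k is valid iff k * 634/21 <= 240 iff k <= 21 * 240 / 634 = 7.9495
n_valid = floor(7.9495) = 7
(n_stale = 21 - 7 = 14)

7


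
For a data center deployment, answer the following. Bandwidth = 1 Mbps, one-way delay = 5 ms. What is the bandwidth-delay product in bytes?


Given: bandwidth = 1 Mbps, delay = 5 ms
BDP in bits = 1 * 10^6 * 5 / 1000
BDP in bits = 5000
BDP in bytes = 5000 / 8 = 625

625


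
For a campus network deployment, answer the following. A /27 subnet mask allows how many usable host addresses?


Given: subnet mask /27
Host bits = 32 - 27 = 5
Total addresses = 2^5 = 32
Usable hosts = 32 - 2 (network + broadcast) = 30

30


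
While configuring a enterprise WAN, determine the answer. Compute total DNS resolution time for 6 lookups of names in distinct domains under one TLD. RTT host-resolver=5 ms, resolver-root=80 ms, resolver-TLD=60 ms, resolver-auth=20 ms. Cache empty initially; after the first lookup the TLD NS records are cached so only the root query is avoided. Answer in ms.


Lookup 1 (cold cache): local + root + TLD + auth = 5 + 80 + 60 + 20 = 165 ms
Lookups 2..6 (TLD NS cached -> skip root; new domain -> still ask TLD and auth): local + TLD + auth = 5 + 60 + 20 = 85 ms each
Remaining 5 lookups: 5 * 85 = 425 ms
Total = 165 + 425 = 590 ms

590


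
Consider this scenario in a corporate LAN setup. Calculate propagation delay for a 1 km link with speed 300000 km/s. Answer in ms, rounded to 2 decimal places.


Given: distance = 1 km, speed = 300000 km/s
Delay = distance / speed = 1 / 300000 seconds
Delay in ms = 1 * 1000 / 300000
Delay = 0.0033 ms
Rounded to 2 dp = 0.00 ms

0.00


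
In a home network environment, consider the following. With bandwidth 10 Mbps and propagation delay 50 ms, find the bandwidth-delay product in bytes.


Given: bandwidth = 10 Mbps, delay = 50 ms
BDP in bits = 10 * 10^6 * 50 / 1000
BDP in bits = 500000
BDP in bytes = 500000 / 8 = 62500

62500


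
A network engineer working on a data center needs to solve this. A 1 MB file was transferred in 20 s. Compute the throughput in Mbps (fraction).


Given: file = 1 MB, time = 20 s
File in Mb = 1 * 8 = 8 Mb
Throughput = 8 / 20 Mbps
Throughput = 2/5 Mbps

2/5


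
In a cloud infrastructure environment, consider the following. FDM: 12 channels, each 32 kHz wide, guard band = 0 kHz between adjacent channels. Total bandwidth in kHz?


Given: 12 channels, 32 kHz each, guard = 0 kHz
Channel bandwidth = 12 * 32 = 384 kHz
Guard bands = 11 gaps * 0 kHz = 0 kHz
Total = 384 + 0 = 384 kHz

384


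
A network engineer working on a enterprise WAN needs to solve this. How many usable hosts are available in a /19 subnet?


Given: subnet mask /19
Host bits = 32 - 19 = 13
Total addresses = 2^13 = 8192
Usable hosts = 8192 - 2 (network + broadcast) = 8190

8190


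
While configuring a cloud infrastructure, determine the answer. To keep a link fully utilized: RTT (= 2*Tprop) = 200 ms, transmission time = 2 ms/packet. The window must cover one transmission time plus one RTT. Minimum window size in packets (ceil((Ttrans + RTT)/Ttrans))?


Given: Ttrans = 2 ms, RTT = 200 ms (= 2 * Tprop, Tprop = 100 ms)
Time until first ACK returns = Ttrans + RTT = 2 + 200 = 202 ms
Need W * Ttrans >= Ttrans + RTT  ->  W >= (Ttrans + RTT) / Ttrans
(Ttrans + RTT) / Ttrans = 202 / 2 = 101
W_min = ceil(101) = 101

101


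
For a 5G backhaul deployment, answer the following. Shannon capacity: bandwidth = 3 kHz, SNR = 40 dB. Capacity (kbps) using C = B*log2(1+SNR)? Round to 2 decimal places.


Given: B = 3 kHz, SNR = 40 dB
SNR linear = 10^(40/10) = 10000
1 + SNR = 10001
log2(10001) = 13.2878566418
C = 3 * 1000 * 13.2878566418 = 39863.5699 bps
C = 39.863570 kbps -> 39.86 kbps (2 dp)

39.86


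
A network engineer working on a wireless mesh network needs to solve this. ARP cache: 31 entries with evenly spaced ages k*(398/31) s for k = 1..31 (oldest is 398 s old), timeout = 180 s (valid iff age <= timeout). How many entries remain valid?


Ages are k * 398/31 s for k = 1..31 (spacing = 12.8387 s).
Entry k is valid iff k * 398/31 <= 180 iff k <= 31 * 180 / 398 = 14.0201
n_valid = floor(14.0201) = 14
(n_stale = 31 - 14 = 17)

14


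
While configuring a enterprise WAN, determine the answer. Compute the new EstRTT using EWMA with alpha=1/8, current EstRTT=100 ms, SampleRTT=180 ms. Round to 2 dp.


Given: EstRTT = 100 ms, SampleRTT = 180 ms, alpha = 1/8
New EstRTT = (1 - alpha) * EstRTT + alpha * SampleRTT
(7/8) * 100 = 87.5
(1/8) * 180 = 22.5
New EstRTT = 87.5 + 22.5 = 110 ms -> 110.00 ms (2 dp)

110.00


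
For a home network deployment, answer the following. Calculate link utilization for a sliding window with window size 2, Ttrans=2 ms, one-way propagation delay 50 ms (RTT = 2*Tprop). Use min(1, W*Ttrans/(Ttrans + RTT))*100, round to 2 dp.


Given: W = 2, Ttrans = 2 ms, RTT = 100 ms (= 2 * Tprop, Tprop = 50 ms)
Cycle time = Ttrans + RTT = 2 + 100 = 102 ms (first packet sent until its ACK returns)
W * Ttrans = 2 * 2 = 4 ms of sending per cycle
W * Ttrans / (Ttrans + RTT) = 4 / 102 = 0.039216
U = min(1, 0.039216) = 0.039216
U% = 3.92%

3.92


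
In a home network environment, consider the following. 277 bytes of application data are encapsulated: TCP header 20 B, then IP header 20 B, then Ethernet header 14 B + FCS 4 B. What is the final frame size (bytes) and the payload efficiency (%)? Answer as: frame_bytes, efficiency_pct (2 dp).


TCP segment = 277 + 20 = 297 B
IP packet = 297 + 20 = 317 B
Ethernet frame = 317 + 14 + 4 = 335 B
Efficiency = app / frame = 277 / 335 = 0.826866 = 82.6866% -> 82.69% (2 dp)

335, 82.69


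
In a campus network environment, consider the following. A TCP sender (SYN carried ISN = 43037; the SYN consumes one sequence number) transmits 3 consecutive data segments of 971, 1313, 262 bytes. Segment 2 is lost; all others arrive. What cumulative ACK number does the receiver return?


SYN uses sequence number 43037; first data byte = ISN + 1 = 43038.
Segment 1: SEQ = 43038, len = 971 B, covers [43038, 44008]
Segment 2: SEQ = 44009, len = 1313 B, covers [44009, 45321] [LOST]
Segment 3: SEQ = 45322, len = 262 B, covers [45322, 45583]
In-order data received: bytes [43038, 44008] (segments 1..1).
Segment 2 missing -> gap begins at byte 44009; later segments buffered out of order.
Cumulative ACK = next expected in-order byte = 43038 + 971 = 44009

44009


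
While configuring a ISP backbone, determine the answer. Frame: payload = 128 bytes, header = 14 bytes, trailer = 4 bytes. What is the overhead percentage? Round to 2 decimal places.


Given: payload = 128 B, header = 14 B, trailer = 4 B
Overhead bytes = header + trailer = 14 + 4 = 18
Total frame = payload + overhead = 128 + 18 = 146
Overhead % = 18 / 146 * 100 = 12.3288% -> 12.33% (2 dp)

12.33


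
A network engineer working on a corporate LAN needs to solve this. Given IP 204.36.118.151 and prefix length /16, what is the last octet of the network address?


Given: IP = 204.36.118.151, prefix = /16
Subnet mask = 255.255.0.0
Last octet of IP: 151
Last octet of mask: 0
Network last octet = 151 AND 0 = 0

0


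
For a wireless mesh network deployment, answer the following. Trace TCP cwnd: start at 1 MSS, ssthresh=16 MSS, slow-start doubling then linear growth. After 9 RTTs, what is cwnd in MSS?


RTT 0: cwnd = 1 MSS (initial)
RTT 1: cwnd = 2 MSS (slow start, doubled)
RTT 2: cwnd = 4 MSS (slow start, doubled)
RTT 3: cwnd = 8 MSS (slow start, doubled)
RTT 4: cwnd = 16 MSS (slow start, doubled)
RTT 5: cwnd = 17 MSS (congestion avoidance, +1)
RTT 6: cwnd = 18 MSS (congestion avoidance, +1)
RTT 7: cwnd = 19 MSS (congestion avoidance, +1)
RTT 8: cwnd = 20 MSS (congestion avoidance, +1)
RTT 9: cwnd = 21 MSS (congestion avoidance, +1)

21


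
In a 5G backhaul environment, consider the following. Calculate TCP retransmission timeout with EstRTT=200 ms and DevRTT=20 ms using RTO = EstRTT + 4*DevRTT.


Given: EstRTT = 200 ms, DevRTT = 20 ms
Timeout = EstRTT + 4 * DevRTT
4 * DevRTT = 4 * 20 = 80
Timeout = 200 + 80 = 280 ms

280


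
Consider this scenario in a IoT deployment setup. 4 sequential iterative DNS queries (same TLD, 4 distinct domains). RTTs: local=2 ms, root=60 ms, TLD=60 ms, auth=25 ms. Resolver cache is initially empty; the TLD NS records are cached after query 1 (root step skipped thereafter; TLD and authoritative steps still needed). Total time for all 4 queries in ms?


Lookup 1 (cold cache): local + root + TLD + auth = 2 + 60 + 60 + 25 = 147 ms
Lookups 2..4 (TLD NS cached -> skip root; new domain -> still ask TLD and auth): local + TLD + auth = 2 + 60 + 25 = 87 ms each
Remaining 3 lookups: 3 * 87 = 261 ms
Total = 147 + 261 = 408 ms

408


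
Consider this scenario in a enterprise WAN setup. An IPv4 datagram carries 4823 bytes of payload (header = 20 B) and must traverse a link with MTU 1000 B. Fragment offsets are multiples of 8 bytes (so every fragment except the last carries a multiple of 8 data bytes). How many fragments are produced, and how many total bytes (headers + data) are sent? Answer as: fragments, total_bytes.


Max data per non-final fragment = floor((MTU - header)/8)*8 = floor((1000 - 20)/8)*8 = floor(980/8)*8 = 976 B
Final fragment needs no 8-byte alignment: it can carry up to MTU - header = 980 B
Non-final fragments needed = ceil((payload - 980) / 976) = ceil(3843/976) = ceil(3.9375) = 4
Number of fragments = 4 + 1 = 5
Fragment sizes (data): 4 * 976 B + 919 B (last, 919 <= 980 OK)
Total bytes sent = payload + n_frags * header = 4823 + 5*20 = 4823 + 100 = 4923 B

5, 4923


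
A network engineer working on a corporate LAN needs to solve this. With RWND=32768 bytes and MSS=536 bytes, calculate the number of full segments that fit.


Given: RWND = 32768 bytes, MSS = 536 bytes
Full segments = floor(RWND / MSS)
Full segments = floor(32768 / 536)
Full segments = floor(61.1343) = 61

61


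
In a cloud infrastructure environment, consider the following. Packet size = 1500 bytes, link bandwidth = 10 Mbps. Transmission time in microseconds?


Given: packet = 1500 bytes, bandwidth = 10 Mbps
Packet in bits = 1500 * 8 = 12000 bits
Bandwidth = 10 * 10^6 = 10000000 bps
Time = 12000 / 10000000 seconds
Time in us = 12000 * 10^6 / 10000000 = 1200

1200


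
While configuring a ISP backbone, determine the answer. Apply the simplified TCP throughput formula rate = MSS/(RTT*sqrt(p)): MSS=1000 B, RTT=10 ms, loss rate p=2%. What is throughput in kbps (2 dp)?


Given: MSS = 1000 bytes, RTT = 10 ms, loss = 2%
RTT in seconds = 10 / 1000 = 0.01
Loss rate = 2% = 0.02
sqrt(loss) = sqrt(0.02) = 0.141421356237
Throughput (bytes/s) = 1000 / (0.01 * 0.141421356237) = 707106.7812
Throughput (kbps) = 707106.7812 * 8 / 1000 = 5656.854249 -> 5656.85 kbps (2 dp)

5656.85


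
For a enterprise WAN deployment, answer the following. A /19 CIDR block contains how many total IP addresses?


Given: CIDR prefix /19
Host bits = 32 - 19 = 13
Total addresses = 2^13 = 8192

8192


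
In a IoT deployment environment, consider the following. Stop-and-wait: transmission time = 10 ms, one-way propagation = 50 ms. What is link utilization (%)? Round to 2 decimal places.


Given: Ttrans = 10 ms, Tprop = 50 ms
RTT = 2 * Tprop = 2 * 50 = 100 ms
U = Ttrans / (Ttrans + RTT)
U = 10 / (10 + 100)
U = 10 / 110 = 0.090909
U% = 9.09%

9.09


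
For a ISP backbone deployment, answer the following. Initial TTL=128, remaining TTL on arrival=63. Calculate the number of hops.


Given: initial TTL = 128, received TTL = 63
Hops = initial TTL - received TTL
Hops = 128 - 63 = 65

65


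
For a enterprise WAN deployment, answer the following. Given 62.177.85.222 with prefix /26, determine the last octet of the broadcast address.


Given: IP = 62.177.85.222, prefix = /26
Host bits = 32 - 26 = 6
Network last octet = 222 AND mask = 192
Host part size = 2^6 - 1 = 63
Broadcast last octet = 192 OR 63 = 255

255


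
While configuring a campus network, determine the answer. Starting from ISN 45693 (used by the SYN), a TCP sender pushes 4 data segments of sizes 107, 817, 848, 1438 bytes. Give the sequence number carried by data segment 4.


The SYN occupies sequence number ISN = 45693, so the first data byte is ISN + 1 = 45694.
SEQ of data segment i = (ISN + 1) + sum of payload sizes of segments 1..i-1.
Segment 1: SEQ = 45694, payload = 107 bytes
Segment 2: SEQ = 45801, payload = 817 bytes
Segment 3: SEQ = 46618, payload = 848 bytes
Segment 4: SEQ = 47466, payload = 1438 bytes
SEQ of segment 4 = 45694 + 107 + 817 + 848 = 47466

47466


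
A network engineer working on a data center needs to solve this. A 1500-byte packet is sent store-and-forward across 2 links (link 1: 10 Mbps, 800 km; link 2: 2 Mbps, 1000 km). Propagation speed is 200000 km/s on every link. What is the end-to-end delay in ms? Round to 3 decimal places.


Packet = 1500 bytes = 12000 bits. Store-and-forward: sum (t_trans + t_prop) per link.
Link 1: t_trans = 12000/(10*10^6) s = 1.2000 ms; t_prop = 800/200000 s = 4.0000 ms; subtotal = 5.2000 ms
Link 2: t_trans = 12000/(2*10^6) s = 6.0000 ms; t_prop = 1000/200000 s = 5.0000 ms; subtotal = 11.0000 ms
End-to-end = 5.2000 + 11.0000 = 16.2000 ms -> 16.200 ms (3 dp)

16.200


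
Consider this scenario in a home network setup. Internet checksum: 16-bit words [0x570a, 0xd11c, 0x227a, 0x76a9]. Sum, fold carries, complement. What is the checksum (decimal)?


Given words: [0x570a, 0xd11c, 0x227a, 0x76a9]
Step 1: Sum all words
Raw sum = 22282 + 53532 + 8826 + 30377 = 115017
Step 2: Fold carry: (49481 + 1) = 49482
One's complement = ~49482 & 0xFFFF = 16053

16053


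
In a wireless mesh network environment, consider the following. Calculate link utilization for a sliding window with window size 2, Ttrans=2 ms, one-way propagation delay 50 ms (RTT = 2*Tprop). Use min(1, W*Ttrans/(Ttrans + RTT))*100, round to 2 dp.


Given: W = 2, Ttrans = 2 ms, RTT = 100 ms (= 2 * Tprop, Tprop = 50 ms)
Cycle time = Ttrans + RTT = 2 + 100 = 102 ms (first packet sent until its ACK returns)
W * Ttrans = 2 * 2 = 4 ms of sending per cycle
W * Ttrans / (Ttrans + RTT) = 4 / 102 = 0.039216
U = min(1, 0.039216) = 0.039216
U% = 3.92%

3.92


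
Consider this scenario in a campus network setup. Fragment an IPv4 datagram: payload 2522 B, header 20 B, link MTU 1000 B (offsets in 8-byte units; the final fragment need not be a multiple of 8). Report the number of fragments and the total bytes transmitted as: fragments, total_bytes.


Max data per non-final fragment = floor((MTU - header)/8)*8 = floor((1000 - 20)/8)*8 = floor(980/8)*8 = 976 B
Final fragment needs no 8-byte alignment: it can carry up to MTU - header = 980 B
Non-final fragments needed = ceil((payload - 980) / 976) = ceil(1542/976) = ceil(1.5799) = 2
Number of fragments = 2 + 1 = 3
Fragment sizes (data): 2 * 976 B + 570 B (last, 570 <= 980 OK)
Total bytes sent = payload + n_frags * header = 2522 + 3*20 = 2522 + 60 = 2582 B

3, 2582


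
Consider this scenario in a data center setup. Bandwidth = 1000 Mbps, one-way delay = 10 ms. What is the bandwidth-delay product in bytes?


Given: bandwidth = 1000 Mbps, delay = 10 ms
BDP in bits = 1000 * 10^6 * 10 / 1000
BDP in bits = 10000000
BDP in bytes = 10000000 / 8 = 1250000

1250000


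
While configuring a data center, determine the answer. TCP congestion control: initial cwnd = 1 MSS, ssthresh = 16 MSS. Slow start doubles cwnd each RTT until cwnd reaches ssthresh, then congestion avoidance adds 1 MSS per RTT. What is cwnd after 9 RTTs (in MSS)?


RTT 0: cwnd = 1 MSS (initial)
RTT 1: cwnd = 2 MSS (slow start, doubled)
RTT 2: cwnd = 4 MSS (slow start, doubled)
RTT 3: cwnd = 8 MSS (slow start, doubled)
RTT 4: cwnd = 16 MSS (slow start, doubled)
RTT 5: cwnd = 17 MSS (congestion avoidance, +1)
RTT 6: cwnd = 18 MSS (congestion avoidance, +1)
RTT 7: cwnd = 19 MSS (congestion avoidance, +1)
RTT 8: cwnd = 20 MSS (congestion avoidance, +1)
RTT 9: cwnd = 21 MSS (congestion avoidance, +1)

21


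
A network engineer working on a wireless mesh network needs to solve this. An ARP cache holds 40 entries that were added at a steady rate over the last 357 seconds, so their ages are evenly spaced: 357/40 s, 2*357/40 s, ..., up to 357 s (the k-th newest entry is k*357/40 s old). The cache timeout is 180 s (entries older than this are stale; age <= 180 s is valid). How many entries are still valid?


Ages are k * 357/40 s for k = 1..40 (spacing = 8.9250 s).
Entry k is valid iff k * 357/40 <= 180 iff k <= 40 * 180 / 357 = 20.1681
n_valid = floor(20.1681) = 20
(n_stale = 40 - 20 = 20)

20


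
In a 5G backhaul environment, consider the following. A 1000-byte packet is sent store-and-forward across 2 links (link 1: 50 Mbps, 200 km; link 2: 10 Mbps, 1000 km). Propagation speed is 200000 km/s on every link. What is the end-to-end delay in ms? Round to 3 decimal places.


Packet = 1000 bytes = 8000 bits. Store-and-forward: sum (t_trans + t_prop) per link.
Link 1: t_trans = 8000/(50*10^6) s = 0.1600 ms; t_prop = 200/200000 s = 1.0000 ms; subtotal = 1.1600 ms
Link 2: t_trans = 8000/(10*10^6) s = 0.8000 ms; t_prop = 1000/200000 s = 5.0000 ms; subtotal = 5.8000 ms
End-to-end = 1.1600 + 5.8000 = 6.9600 ms -> 6.960 ms (3 dp)

6.960


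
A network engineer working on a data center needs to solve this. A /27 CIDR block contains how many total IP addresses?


Given: CIDR prefix /27
Host bits = 32 - 27 = 5
Total addresses = 2^5 = 32

32


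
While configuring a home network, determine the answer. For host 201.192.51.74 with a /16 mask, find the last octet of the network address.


Given: IP = 201.192.51.74, prefix = /16
Subnet mask = 255.255.0.0
Last octet of IP: 74
Last octet of mask: 0
Network last octet = 74 AND 0 = 0

0


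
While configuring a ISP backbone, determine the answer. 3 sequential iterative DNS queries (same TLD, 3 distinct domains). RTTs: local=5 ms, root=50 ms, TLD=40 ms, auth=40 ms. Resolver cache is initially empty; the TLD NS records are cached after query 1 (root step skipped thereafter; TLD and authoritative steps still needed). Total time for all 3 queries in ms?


Lookup 1 (cold cache): local + root + TLD + auth = 5 + 50 + 40 + 40 = 135 ms
Lookups 2..3 (TLD NS cached -> skip root; new domain -> still ask TLD and auth): local + TLD + auth = 5 + 40 + 40 = 85 ms each
Remaining 2 lookups: 2 * 85 = 170 ms
Total = 135 + 170 = 305 ms

305


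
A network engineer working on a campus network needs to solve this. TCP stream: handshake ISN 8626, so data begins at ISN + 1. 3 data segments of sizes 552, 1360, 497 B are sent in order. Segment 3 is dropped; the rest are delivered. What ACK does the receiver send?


SYN uses sequence number 8626; first data byte = ISN + 1 = 8627.
Segment 1: SEQ = 8627, len = 552 B, covers [8627, 9178]
Segment 2: SEQ = 9179, len = 1360 B, covers [9179, 10538]
Segment 3: SEQ = 10539, len = 497 B, covers [10539, 11035] [LOST]
In-order data received: bytes [8627, 10538] (segments 1..2).
Segment 3 missing -> gap begins at byte 10539.
Cumulative ACK = next expected in-order byte = 8627 + 552 + 1360 = 10539

10539


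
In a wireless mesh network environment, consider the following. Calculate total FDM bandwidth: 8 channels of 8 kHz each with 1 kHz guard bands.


Given: 8 channels, 8 kHz each, guard = 1 kHz
Channel bandwidth = 8 * 8 = 64 kHz
Guard bands = 7 gaps * 1 kHz = 7 kHz
Total = 64 + 7 = 71 kHz

71


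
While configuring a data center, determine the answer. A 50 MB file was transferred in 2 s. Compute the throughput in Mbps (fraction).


Given: file = 50 MB, time = 2 s
File in Mb = 50 * 8 = 400 Mb
Throughput = 400 / 2 Mbps
Throughput = 200 Mbps

200


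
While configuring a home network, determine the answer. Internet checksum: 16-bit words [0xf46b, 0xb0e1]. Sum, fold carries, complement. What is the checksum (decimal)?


Given words: [0xf46b, 0xb0e1]
Step 1: Sum all words
Raw sum = 62571 + 45281 = 107852
Step 2: Fold carry: (42316 + 1) = 42317
One's complement = ~42317 & 0xFFFF = 23218

23218


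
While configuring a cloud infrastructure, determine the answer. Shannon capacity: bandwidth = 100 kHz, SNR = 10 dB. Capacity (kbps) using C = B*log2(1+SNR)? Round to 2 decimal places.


Given: B = 100 kHz, SNR = 10 dB
SNR linear = 10^(10/10) = 10
1 + SNR = 11
log2(11) = 3.4594316186
C = 100 * 1000 * 3.4594316186 = 345943.1619 bps
C = 345.943162 kbps -> 345.94 kbps (2 dp)

345.94


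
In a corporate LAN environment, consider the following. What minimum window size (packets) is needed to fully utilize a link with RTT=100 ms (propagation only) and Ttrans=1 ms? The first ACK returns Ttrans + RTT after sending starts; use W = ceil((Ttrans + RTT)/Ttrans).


Given: Ttrans = 1 ms, RTT = 100 ms (= 2 * Tprop, Tprop = 50 ms)
Time until first ACK returns = Ttrans + RTT = 1 + 100 = 101 ms
Need W * Ttrans >= Ttrans + RTT  ->  W >= (Ttrans + RTT) / Ttrans
(Ttrans + RTT) / Ttrans = 101 / 1 = 101
W_min = ceil(101) = 101

101


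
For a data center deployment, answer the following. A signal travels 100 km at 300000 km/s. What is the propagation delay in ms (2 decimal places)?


Given: distance = 100 km, speed = 300000 km/s
Delay = distance / speed = 100 / 300000 seconds
Delay in ms = 100 * 1000 / 300000
Delay = 0.3333 ms
Rounded to 2 dp = 0.33 ms

0.33


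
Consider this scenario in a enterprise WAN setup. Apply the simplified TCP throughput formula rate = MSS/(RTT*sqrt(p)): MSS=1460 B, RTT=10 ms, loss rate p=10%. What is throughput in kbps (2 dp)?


Given: MSS = 1460 bytes, RTT = 10 ms, loss = 10%
RTT in seconds = 10 / 1000 = 0.01
Loss rate = 10% = 0.1
sqrt(loss) = sqrt(0.1) = 0.316227766017
Throughput (bytes/s) = 1460 / (0.01 * 0.316227766017) = 461692.5384
Throughput (kbps) = 461692.5384 * 8 / 1000 = 3693.540307 -> 3693.54 kbps (2 dp)

3693.54


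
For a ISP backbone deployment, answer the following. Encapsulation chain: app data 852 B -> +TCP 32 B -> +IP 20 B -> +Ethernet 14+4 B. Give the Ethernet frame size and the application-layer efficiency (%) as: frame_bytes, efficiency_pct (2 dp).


TCP segment = 852 + 32 = 884 B
IP packet = 884 + 20 = 904 B
Ethernet frame = 904 + 14 + 4 = 922 B
Efficiency = app / frame = 852 / 922 = 0.924078 = 92.4078% -> 92.41% (2 dp)

922, 92.41


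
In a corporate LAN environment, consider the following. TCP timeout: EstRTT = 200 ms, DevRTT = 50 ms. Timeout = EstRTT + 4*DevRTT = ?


Given: EstRTT = 200 ms, DevRTT = 50 ms
Timeout = EstRTT + 4 * DevRTT
4 * DevRTT = 4 * 50 = 200
Timeout = 200 + 200 = 400 ms

400


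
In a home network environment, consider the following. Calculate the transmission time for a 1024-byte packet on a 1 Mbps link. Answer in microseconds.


Given: packet = 1024 bytes, bandwidth = 1 Mbps
Packet in bits = 1024 * 8 = 8192 bits
Bandwidth = 1 * 10^6 = 1000000 bps
Time = 8192 / 1000000 seconds
Time in us = 8192 * 10^6 / 1000000 = 8192

8192


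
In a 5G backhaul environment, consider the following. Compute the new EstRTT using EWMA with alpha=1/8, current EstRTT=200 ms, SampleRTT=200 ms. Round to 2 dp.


Given: EstRTT = 200 ms, SampleRTT = 200 ms, alpha = 1/8
New EstRTT = (1 - alpha) * EstRTT + alpha * SampleRTT
(7/8) * 200 = 175
(1/8) * 200 = 25
New EstRTT = 175 + 25 = 200 ms -> 200.00 ms (2 dp)

200.00


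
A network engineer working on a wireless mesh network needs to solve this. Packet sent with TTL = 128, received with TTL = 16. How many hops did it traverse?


Given: initial TTL = 128, received TTL = 16
Hops = initial TTL - received TTL
Hops = 128 - 16 = 112

112


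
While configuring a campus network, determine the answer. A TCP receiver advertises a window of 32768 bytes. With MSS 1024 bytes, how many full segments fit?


Given: RWND = 32768 bytes, MSS = 1024 bytes
Full segments = floor(RWND / MSS)
Full segments = floor(32768 / 1024)
Full segments = floor(32.0) = 32

32


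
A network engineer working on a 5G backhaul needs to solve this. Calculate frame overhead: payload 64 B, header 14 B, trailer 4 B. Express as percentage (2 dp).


Given: payload = 64 B, header = 14 B, trailer = 4 B
Overhead bytes = header + trailer = 14 + 4 = 18
Total frame = payload + overhead = 64 + 18 = 82
Overhead % = 18 / 82 * 100 = 21.9512% -> 21.95% (2 dp)

21.95


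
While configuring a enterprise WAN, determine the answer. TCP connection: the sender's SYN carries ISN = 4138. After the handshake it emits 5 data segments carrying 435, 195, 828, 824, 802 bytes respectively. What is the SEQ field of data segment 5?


The SYN occupies sequence number ISN = 4138, so the first data byte is ISN + 1 = 4139.
SEQ of data segment i = (ISN + 1) + sum of payload sizes of segments 1..i-1.
Segment 1: SEQ = 4139, payload = 435 bytes
Segment 2: SEQ = 4574, payload = 195 bytes
Segment 3: SEQ = 4769, payload = 828 bytes
Segment 4: SEQ = 5597, payload = 824 bytes
Segment 5: SEQ = 6421, payload = 802 bytes
SEQ of segment 5 = 4139 + 435 + 195 + 828 + 824 = 6421

6421


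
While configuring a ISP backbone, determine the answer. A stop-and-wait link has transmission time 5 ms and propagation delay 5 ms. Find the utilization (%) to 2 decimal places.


Given: Ttrans = 5 ms, Tprop = 5 ms
RTT = 2 * Tprop = 2 * 5 = 10 ms
U = Ttrans / (Ttrans + RTT)
U = 5 / (5 + 10)
U = 5 / 15 = 0.333333
U% = 33.33%

33.33


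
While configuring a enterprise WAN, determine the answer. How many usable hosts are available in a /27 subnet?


Given: subnet mask /27
Host bits = 32 - 27 = 5
Total addresses = 2^5 = 32
Usable hosts = 32 - 2 (network + broadcast) = 30

30


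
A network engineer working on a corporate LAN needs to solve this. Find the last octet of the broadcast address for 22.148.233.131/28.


Given: IP = 22.148.233.131, prefix = /28
Host bits = 32 - 28 = 4
Network last octet = 131 AND mask = 128
Host part size = 2^4 - 1 = 15
Broadcast last octet = 128 OR 15 = 143

143


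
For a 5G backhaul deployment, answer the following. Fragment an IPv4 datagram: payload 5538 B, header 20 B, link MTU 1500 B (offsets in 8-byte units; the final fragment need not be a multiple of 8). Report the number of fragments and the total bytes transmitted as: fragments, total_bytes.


Max data per non-final fragment = floor((MTU - header)/8)*8 = floor((1500 - 20)/8)*8 = floor(1480/8)*8 = 1480 B
Final fragment needs no 8-byte alignment: it can carry up to MTU - header = 1480 B
Non-final fragments needed = ceil((payload - 1480) / 1480) = ceil(4058/1480) = ceil(2.7419) = 3
Number of fragments = 3 + 1 = 4
Fragment sizes (data): 3 * 1480 B + 1098 B (last, 1098 <= 1480 OK)
Total bytes sent = payload + n_frags * header = 5538 + 4*20 = 5538 + 80 = 5618 B

4, 5618


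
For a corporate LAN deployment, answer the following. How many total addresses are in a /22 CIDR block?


Given: CIDR prefix /22
Host bits = 32 - 22 = 10
Total addresses = 2^10 = 1024

1024


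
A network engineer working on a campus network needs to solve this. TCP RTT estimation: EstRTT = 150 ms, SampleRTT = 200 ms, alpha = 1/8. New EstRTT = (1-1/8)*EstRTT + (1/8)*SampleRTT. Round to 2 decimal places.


Given: EstRTT = 150 ms, SampleRTT = 200 ms, alpha = 1/8
New EstRTT = (1 - alpha) * EstRTT + alpha * SampleRTT
(7/8) * 150 = 131.25
(1/8) * 200 = 25
New EstRTT = 131.25 + 25 = 156.25 ms -> 156.25 ms (2 dp)

156.25


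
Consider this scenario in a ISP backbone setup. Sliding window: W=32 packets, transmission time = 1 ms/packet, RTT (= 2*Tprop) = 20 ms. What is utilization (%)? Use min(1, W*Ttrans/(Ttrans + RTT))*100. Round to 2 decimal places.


Given: W = 32, Ttrans = 1 ms, RTT = 20 ms (= 2 * Tprop, Tprop = 10 ms)
Cycle time = Ttrans + RTT = 1 + 20 = 21 ms (first packet sent until its ACK returns)
W * Ttrans = 32 * 1 = 32 ms of sending per cycle
W * Ttrans / (Ttrans + RTT) = 32 / 21 = 1.523810
U = min(1, 1.523810) = 1.000000
U% = 100.00%

100.00


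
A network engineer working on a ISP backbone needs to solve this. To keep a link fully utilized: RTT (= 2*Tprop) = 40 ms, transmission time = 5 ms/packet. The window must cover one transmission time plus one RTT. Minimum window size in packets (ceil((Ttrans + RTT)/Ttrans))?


Given: Ttrans = 5 ms, RTT = 40 ms (= 2 * Tprop, Tprop = 20 ms)
Time until first ACK returns = Ttrans + RTT = 5 + 40 = 45 ms
Need W * Ttrans >= Ttrans + RTT  ->  W >= (Ttrans + RTT) / Ttrans
(Ttrans + RTT) / Ttrans = 45 / 5 = 9
W_min = ceil(9) = 9

9


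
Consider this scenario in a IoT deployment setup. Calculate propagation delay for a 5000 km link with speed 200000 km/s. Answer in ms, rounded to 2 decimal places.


Given: distance = 5000 km, speed = 200000 km/s
Delay = distance / speed = 5000 / 200000 seconds
Delay in ms = 5000 * 1000 / 200000
Delay = 25.0000 ms
Rounded to 2 dp = 25.00 ms

25.00


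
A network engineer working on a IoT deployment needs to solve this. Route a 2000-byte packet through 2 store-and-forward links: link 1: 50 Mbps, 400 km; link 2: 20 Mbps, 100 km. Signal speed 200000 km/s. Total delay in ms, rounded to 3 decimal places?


Packet = 2000 bytes = 16000 bits. Store-and-forward: sum (t_trans + t_prop) per link.
Link 1: t_trans = 16000/(50*10^6) s = 0.3200 ms; t_prop = 400/200000 s = 2.0000 ms; subtotal = 2.3200 ms
Link 2: t_trans = 16000/(20*10^6) s = 0.8000 ms; t_prop = 100/200000 s = 0.5000 ms; subtotal = 1.3000 ms
End-to-end = 2.3200 + 1.3000 = 3.6200 ms -> 3.620 ms (3 dp)

3.620


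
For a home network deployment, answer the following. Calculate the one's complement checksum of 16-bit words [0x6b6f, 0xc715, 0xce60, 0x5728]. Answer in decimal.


Given words: [0x6b6f, 0xc715, 0xce60, 0x5728]
Step 1: Sum all words
Raw sum = 27503 + 50965 + 52832 + 22312 = 153612
Step 2: Fold carry: (22540 + 2) = 22542
One's complement = ~22542 & 0xFFFF = 42993

42993


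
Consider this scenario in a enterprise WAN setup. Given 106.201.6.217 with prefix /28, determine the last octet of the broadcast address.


Given: IP = 106.201.6.217, prefix = /28
Host bits = 32 - 28 = 4
Network last octet = 217 AND mask = 208
Host part size = 2^4 - 1 = 15
Broadcast last octet = 208 OR 15 = 223

223


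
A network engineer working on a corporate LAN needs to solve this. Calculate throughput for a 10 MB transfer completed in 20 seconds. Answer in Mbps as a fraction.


Given: file = 10 MB, time = 20 s
File in Mb = 10 * 8 = 80 Mb
Throughput = 80 / 20 Mbps
Throughput = 4 Mbps

4


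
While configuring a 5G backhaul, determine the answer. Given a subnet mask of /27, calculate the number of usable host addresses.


Given: subnet mask /27
Host bits = 32 - 27 = 5
Total addresses = 2^5 = 32
Usable hosts = 32 - 2 (network + broadcast) = 30

30


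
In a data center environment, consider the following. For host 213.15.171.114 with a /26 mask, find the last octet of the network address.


Given: IP = 213.15.171.114, prefix = /26
Subnet mask = 255.255.255.192
Last octet of IP: 114
Last octet of mask: 192
Network last octet = 114 AND 192 = 64

64


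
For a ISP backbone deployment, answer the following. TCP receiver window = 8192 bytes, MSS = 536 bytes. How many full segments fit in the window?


Given: RWND = 8192 bytes, MSS = 536 bytes
Full segments = floor(RWND / MSS)
Full segments = floor(8192 / 536)
Full segments = floor(15.2836) = 15

15


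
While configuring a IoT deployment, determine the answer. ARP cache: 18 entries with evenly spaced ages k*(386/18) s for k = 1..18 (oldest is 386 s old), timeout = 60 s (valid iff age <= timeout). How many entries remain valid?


Ages are k * 386/18 s for k = 1..18 (spacing = 21.4444 s).
Entry k is valid iff k * 386/18 <= 60 iff k <= 18 * 60 / 386 = 2.7979
n_valid = floor(2.7979) = 2
(n_stale = 18 - 2 = 16)

2


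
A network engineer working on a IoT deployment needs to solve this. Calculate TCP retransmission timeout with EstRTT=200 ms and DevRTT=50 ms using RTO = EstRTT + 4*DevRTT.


Given: EstRTT = 200 ms, DevRTT = 50 ms
Timeout = EstRTT + 4 * DevRTT
4 * DevRTT = 4 * 50 = 200
Timeout = 200 + 200 = 400 ms

400


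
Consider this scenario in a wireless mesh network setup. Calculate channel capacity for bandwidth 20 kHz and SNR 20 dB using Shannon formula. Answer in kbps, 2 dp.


Given: B = 20 kHz, SNR = 20 dB
SNR linear = 10^(20/10) = 100
1 + SNR = 101
log2(101) = 6.6582114828
C = 20 * 1000 * 6.6582114828 = 133164.2297 bps
C = 133.164230 kbps -> 133.16 kbps (2 dp)

133.16


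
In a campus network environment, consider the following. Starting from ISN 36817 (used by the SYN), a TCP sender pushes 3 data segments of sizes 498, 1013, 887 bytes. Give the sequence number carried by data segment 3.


The SYN occupies sequence number ISN = 36817, so the first data byte is ISN + 1 = 36818.
SEQ of data segment i = (ISN + 1) + sum of payload sizes of segments 1..i-1.
Segment 1: SEQ = 36818, payload = 498 bytes
Segment 2: SEQ = 37316, payload = 1013 bytes
Segment 3: SEQ = 38329, payload = 887 bytes
SEQ of segment 3 = 36818 + 498 + 1013 = 38329

38329


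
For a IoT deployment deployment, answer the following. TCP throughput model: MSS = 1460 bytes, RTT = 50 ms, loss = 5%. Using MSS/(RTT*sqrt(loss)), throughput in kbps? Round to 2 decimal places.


Given: MSS = 1460 bytes, RTT = 50 ms, loss = 5%
RTT in seconds = 50 / 1000 = 0.05
Loss rate = 5% = 0.05
sqrt(loss) = sqrt(0.05) = 0.223606797750
Throughput (bytes/s) = 1460 / (0.05 * 0.223606797750) = 130586.3699
Throughput (kbps) = 130586.3699 * 8 / 1000 = 1044.690959 -> 1044.69 kbps (2 dp)

1044.69


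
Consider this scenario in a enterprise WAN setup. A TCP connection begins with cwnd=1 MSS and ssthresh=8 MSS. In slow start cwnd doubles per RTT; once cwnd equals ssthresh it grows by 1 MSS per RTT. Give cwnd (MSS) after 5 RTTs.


RTT 0: cwnd = 1 MSS (initial)
RTT 1: cwnd = 2 MSS (slow start, doubled)
RTT 2: cwnd = 4 MSS (slow start, doubled)
RTT 3: cwnd = 8 MSS (slow start, doubled)
RTT 4: cwnd = 9 MSS (congestion avoidance, +1)
RTT 5: cwnd = 10 MSS (congestion avoidance, +1)

10


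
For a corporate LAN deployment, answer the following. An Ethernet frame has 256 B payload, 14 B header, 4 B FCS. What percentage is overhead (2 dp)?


Given: payload = 256 B, header = 14 B, trailer = 4 B
Overhead bytes = header + trailer = 14 + 4 = 18
Total frame = payload + overhead = 256 + 18 = 274
Overhead % = 18 / 274 * 100 = 6.5693% -> 6.57% (2 dp)

6.57


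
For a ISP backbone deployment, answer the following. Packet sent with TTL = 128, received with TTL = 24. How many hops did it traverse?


Given: initial TTL = 128, received TTL = 24
Hops = initial TTL - received TTL
Hops = 128 - 24 = 104

104


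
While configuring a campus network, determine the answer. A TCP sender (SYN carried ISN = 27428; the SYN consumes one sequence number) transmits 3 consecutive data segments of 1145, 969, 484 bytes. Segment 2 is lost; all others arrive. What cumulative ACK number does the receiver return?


SYN uses sequence number 27428; first data byte = ISN + 1 = 27429.
Segment 1: SEQ = 27429, len = 1145 B, covers [27429, 28573]
Segment 2: SEQ = 28574, len = 969 B, covers [28574, 29542] [LOST]
Segment 3: SEQ = 29543, len = 484 B, covers [29543, 30026]
In-order data received: bytes [27429, 28573] (segments 1..1).
Segment 2 missing -> gap begins at byte 28574; later segments buffered out of order.
Cumulative ACK = next expected in-order byte = 27429 + 1145 = 28574

28574


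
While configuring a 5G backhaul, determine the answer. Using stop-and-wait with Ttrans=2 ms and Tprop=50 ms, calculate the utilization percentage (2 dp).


Given: Ttrans = 2 ms, Tprop = 50 ms
RTT = 2 * Tprop = 2 * 50 = 100 ms
U = Ttrans / (Ttrans + RTT)
U = 2 / (2 + 100)
U = 2 / 102 = 0.019608
U% = 1.96%

1.96


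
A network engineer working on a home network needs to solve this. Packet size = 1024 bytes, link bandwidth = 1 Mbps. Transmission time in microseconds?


Given: packet = 1024 bytes, bandwidth = 1 Mbps
Packet in bits = 1024 * 8 = 8192 bits
Bandwidth = 1 * 10^6 = 1000000 bps
Time = 8192 / 1000000 seconds
Time in us = 8192 * 10^6 / 1000000 = 8192

8192
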